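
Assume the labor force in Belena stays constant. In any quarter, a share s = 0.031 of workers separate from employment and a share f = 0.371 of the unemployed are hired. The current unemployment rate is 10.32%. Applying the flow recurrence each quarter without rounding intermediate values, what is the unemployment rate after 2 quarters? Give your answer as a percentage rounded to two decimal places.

Unemployment rate after two quarters ≈ 8.64%.

With a fixed labor force, u_{t+1} = u_t + s·(1−u_t) − f·u_t = u_t·(1−s−f) + s.
Here 1−s−f = 0.598 and s = 0.031.
u_1 = 0.103200 × 0.598 + 0.031 = 0.092714.
u_2 = 0.092714 × 0.598 + 0.031 = 0.086443.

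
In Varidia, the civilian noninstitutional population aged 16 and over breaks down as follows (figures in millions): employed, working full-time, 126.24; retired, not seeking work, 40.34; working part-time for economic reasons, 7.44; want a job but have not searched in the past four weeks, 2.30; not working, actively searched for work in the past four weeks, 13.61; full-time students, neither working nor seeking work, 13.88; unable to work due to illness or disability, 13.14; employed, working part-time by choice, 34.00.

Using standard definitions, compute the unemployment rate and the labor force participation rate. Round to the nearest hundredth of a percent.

Employed = 126.24 + 7.44 + 34.00 = 167.68 million (anyone who worked, including part-time for economic reasons, counts as employed).
Unemployed = 13.61 million.
Labor force = 167.68 + 13.61 = 181.29 million.
Not in labor force = 40.34 + 2.30 + 13.88 + 13.14 = 69.66 million (those not working and not actively searching are outside the labor force — including those who want a job but have given up searching).
Civilian working-age population = 181.29 + 69.66 = 250.95 million.
Unemployment rate = 13.61 / 181.29 = 7.51%.
Labor force participation rate = 181.29 / 250.95 = 72.24%.

Unemployment rate ≈ 7.51%; labor force participation rate ≈ 72.24%.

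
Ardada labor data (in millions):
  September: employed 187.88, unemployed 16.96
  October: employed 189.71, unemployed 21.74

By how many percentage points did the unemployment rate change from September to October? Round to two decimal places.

The unemployment rate changed by +2.00 percentage points.

September: labor force = 187.88 + 16.96 = 204.84; u = 16.96/204.84 = 8.28%.
October: labor force = 189.71 + 21.74 = 211.45; u = 21.74/211.45 = 10.28%.
Change = 10.28% − 8.28% = +2.00 pp.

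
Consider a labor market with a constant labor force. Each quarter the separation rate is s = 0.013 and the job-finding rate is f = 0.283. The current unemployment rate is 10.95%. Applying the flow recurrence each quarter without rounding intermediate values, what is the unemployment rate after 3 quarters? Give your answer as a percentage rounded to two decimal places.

With a fixed labor force, u_{t+1} = u_t + s·(1−u_t) − f·u_t = u_t·(1−s−f) + s.
Here 1−s−f = 0.704 and s = 0.013.
u_1 = 0.109500 × 0.704 + 0.013 = 0.090088.
u_2 = 0.090088 × 0.704 + 0.013 = 0.076422.
u_3 = 0.076422 × 0.704 + 0.013 = 0.066801.

Unemployment rate after three quarters ≈ 6.68%.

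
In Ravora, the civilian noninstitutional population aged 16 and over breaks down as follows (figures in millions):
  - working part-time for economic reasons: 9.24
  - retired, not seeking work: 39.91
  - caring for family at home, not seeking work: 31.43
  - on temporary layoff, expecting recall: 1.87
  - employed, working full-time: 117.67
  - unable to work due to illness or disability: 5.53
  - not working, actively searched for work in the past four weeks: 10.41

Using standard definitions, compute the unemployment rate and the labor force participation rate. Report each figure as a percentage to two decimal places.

Employed = 9.24 + 117.67 = 126.91 million (anyone who worked, including part-time for economic reasons, counts as employed).
Unemployed = 1.87 + 10.41 = 12.28 million (jobless and actively searching, or on temporary layoff).
Labor force = 126.91 + 12.28 = 139.19 million.
Not in labor force = 39.91 + 31.43 + 5.53 = 76.87 million (those not working and not actively searching are outside the labor force).
Civilian working-age population = 139.19 + 76.87 = 216.06 million.
Unemployment rate = 12.28 / 139.19 = 8.82%.
Labor force participation rate = 139.19 / 216.06 = 64.42%.

Unemployment rate ≈ 8.82%; labor force participation rate ≈ 64.42%.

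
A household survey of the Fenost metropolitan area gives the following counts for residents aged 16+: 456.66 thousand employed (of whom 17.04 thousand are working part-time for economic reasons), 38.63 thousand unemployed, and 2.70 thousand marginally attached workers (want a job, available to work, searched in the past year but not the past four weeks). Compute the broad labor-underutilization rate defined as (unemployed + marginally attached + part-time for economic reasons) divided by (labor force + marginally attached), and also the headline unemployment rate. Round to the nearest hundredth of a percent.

Broad underutilization rate ≈ 11.72%; headline unemployment rate ≈ 7.80%.

Labor force = 456.66 + 38.63 = 495.29 thousand.
Numerator = 38.63 + 2.70 + 17.04 = 58.37 thousand.
Denominator = 495.29 + 2.70 = 497.99 thousand.
Broad rate = 58.37 / 497.99 = 11.72%.
Headline unemployment rate = 38.63 / 495.29 = 7.80%.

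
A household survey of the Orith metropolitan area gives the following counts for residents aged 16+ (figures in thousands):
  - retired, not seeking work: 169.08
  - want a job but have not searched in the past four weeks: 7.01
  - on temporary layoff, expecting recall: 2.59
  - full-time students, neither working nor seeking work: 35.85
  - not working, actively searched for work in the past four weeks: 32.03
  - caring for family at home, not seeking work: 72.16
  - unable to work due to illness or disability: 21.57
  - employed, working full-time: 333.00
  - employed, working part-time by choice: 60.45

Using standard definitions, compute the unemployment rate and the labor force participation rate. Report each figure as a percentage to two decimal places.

Employed = 333.00 + 60.45 = 393.45 thousand.
Unemployed = 2.59 + 32.03 = 34.62 thousand (jobless and actively searching, or on temporary layoff).
Labor force = 393.45 + 34.62 = 428.07 thousand.
Not in labor force = 169.08 + 7.01 + 35.85 + 72.16 + 21.57 = 305.67 thousand (those not working and not actively searching are outside the labor force — including those who want a job but have given up searching).
Civilian working-age population = 428.07 + 305.67 = 733.74 thousand.
Unemployment rate = 34.62 / 428.07 = 8.09%.
Labor force participation rate = 428.07 / 733.74 = 58.34%.

Unemployment rate ≈ 8.09%; labor force participation rate ≈ 58.34%.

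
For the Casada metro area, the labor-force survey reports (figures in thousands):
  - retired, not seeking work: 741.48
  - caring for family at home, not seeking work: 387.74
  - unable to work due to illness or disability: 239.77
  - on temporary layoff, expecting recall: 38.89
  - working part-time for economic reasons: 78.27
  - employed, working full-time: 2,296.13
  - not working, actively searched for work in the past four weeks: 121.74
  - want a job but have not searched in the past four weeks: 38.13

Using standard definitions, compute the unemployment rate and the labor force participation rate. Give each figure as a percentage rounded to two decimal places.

Employed = 78.27 + 2,296.13 = 2,374.40 thousand (anyone who worked, including part-time for economic reasons, counts as employed).
Unemployed = 38.89 + 121.74 = 160.63 thousand (jobless and actively searching, or on temporary layoff).
Labor force = 2,374.40 + 160.63 = 2,535.03 thousand.
Not in labor force = 741.48 + 387.74 + 239.77 + 38.13 = 1,407.12 thousand (those not working and not actively searching are outside the labor force — including those who want a job but have given up searching).
Civilian working-age population = 2,535.03 + 1,407.12 = 3,942.15 thousand.
Unemployment rate = 160.63 / 2,535.03 = 6.34%.
Labor force participation rate = 2,535.03 / 3,942.15 = 64.31%.

Unemployment rate ≈ 6.34%; labor force participation rate ≈ 64.31%.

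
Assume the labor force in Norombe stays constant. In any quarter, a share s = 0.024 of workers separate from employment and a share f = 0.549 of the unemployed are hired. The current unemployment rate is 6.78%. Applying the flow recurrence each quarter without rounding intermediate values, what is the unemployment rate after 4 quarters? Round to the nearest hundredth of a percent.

Unemployment rate after four quarters ≈ 4.27%.

With a fixed labor force, u_{t+1} = u_t + s·(1−u_t) − f·u_t = u_t·(1−s−f) + s.
Here 1−s−f = 0.427 and s = 0.024.
u_1 = 0.067800 × 0.427 + 0.024 = 0.052951.
u_2 = 0.052951 × 0.427 + 0.024 = 0.046610.
u_3 = 0.046610 × 0.427 + 0.024 = 0.043902.
u_4 = 0.043902 × 0.427 + 0.024 = 0.042746.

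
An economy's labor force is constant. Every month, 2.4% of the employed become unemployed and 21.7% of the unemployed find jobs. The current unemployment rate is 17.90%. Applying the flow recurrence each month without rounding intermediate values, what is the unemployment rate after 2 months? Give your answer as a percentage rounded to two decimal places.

With a fixed labor force, u_{t+1} = u_t + s·(1−u_t) − f·u_t = u_t·(1−s−f) + s.
Here 1−s−f = 0.759 and s = 0.024.
u_1 = 0.179000 × 0.759 + 0.024 = 0.159861.
u_2 = 0.159861 × 0.759 + 0.024 = 0.145334.

Unemployment rate after two months ≈ 14.53%.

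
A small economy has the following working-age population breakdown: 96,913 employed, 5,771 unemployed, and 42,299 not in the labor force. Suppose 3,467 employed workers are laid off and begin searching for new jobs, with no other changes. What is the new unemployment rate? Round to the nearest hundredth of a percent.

New unemployment rate ≈ 9.00%.

Initially, labor force = 96,913 + 5,771 = 102,684, so u = 5,771/102,684 = 5.62%.
After the change, employed falls and unemployed rises by 3,467; labor force unchanged → E = 93,446, U = 9,238, labor force = 102,684.
New unemployment rate = 9,238 / 102,684 = 9.00%.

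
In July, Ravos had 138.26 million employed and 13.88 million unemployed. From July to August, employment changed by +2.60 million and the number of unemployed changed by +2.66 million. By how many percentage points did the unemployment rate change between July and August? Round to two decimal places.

The unemployment rate changed by +1.39 percentage points.

July: labor force = 138.26 + 13.88 = 152.14; u = 13.88/152.14 = 9.12%.
August: labor force = 140.86 + 16.54 = 157.40; u = 16.54/157.40 = 10.51%.
Change = 10.51% − 9.12% = +1.39 pp.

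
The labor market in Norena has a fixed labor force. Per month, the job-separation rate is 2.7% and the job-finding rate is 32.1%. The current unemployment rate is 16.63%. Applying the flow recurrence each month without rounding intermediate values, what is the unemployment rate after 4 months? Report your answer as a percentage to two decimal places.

With a fixed labor force, u_{t+1} = u_t + s·(1−u_t) − f·u_t = u_t·(1−s−f) + s.
Here 1−s−f = 0.652 and s = 0.027.
u_1 = 0.166300 × 0.652 + 0.027 = 0.135428.
u_2 = 0.135428 × 0.652 + 0.027 = 0.115299.
u_3 = 0.115299 × 0.652 + 0.027 = 0.102175.
u_4 = 0.102175 × 0.652 + 0.027 = 0.093618.

Unemployment rate after four months ≈ 9.36%.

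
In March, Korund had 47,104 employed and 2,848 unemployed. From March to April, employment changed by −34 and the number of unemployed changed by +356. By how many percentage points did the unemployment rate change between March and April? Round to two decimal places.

March: labor force = 47,104 + 2,848 = 49,952; u = 2,848/49,952 = 5.70%.
April: labor force = 47,070 + 3,204 = 50,274; u = 3,204/50,274 = 6.37%.
Change = 6.37% − 5.70% = +0.67 pp.

The unemployment rate changed by +0.67 percentage points.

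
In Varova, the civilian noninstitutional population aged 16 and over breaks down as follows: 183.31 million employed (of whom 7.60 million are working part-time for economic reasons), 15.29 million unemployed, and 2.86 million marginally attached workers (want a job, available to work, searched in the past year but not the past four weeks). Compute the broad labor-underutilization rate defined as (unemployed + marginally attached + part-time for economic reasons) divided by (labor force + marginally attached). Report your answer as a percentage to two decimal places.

Broad underutilization rate ≈ 12.78%.

Labor force = 183.31 + 15.29 = 198.60 million.
Numerator = 15.29 + 2.86 + 7.60 = 25.75 million.
Denominator = 198.60 + 2.86 = 201.46 million.
Broad rate = 25.75 / 201.46 = 12.78%.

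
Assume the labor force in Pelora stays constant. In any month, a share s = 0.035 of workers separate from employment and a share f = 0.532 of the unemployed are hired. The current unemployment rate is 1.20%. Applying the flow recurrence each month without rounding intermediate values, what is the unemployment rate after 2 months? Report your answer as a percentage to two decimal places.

With a fixed labor force, u_{t+1} = u_t + s·(1−u_t) − f·u_t = u_t·(1−s−f) + s.
Here 1−s−f = 0.433 and s = 0.035.
u_1 = 0.012000 × 0.433 + 0.035 = 0.040196.
u_2 = 0.040196 × 0.433 + 0.035 = 0.052405.

Unemployment rate after two months ≈ 5.24%.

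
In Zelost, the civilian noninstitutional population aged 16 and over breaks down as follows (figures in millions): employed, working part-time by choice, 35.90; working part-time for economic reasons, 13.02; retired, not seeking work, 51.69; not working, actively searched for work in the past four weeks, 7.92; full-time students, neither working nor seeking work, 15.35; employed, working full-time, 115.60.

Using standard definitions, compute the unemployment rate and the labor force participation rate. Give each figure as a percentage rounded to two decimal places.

Unemployment rate ≈ 4.59%; labor force participation rate ≈ 72.01%.

Employed = 35.90 + 13.02 + 115.60 = 164.52 million (anyone who worked, including part-time for economic reasons, counts as employed).
Unemployed = 7.92 million.
Labor force = 164.52 + 7.92 = 172.44 million.
Not in labor force = 51.69 + 15.35 = 67.04 million (those not working and not actively searching are outside the labor force).
Civilian working-age population = 172.44 + 67.04 = 239.48 million.
Unemployment rate = 7.92 / 172.44 = 4.59%.
Labor force participation rate = 172.44 / 239.48 = 72.01%.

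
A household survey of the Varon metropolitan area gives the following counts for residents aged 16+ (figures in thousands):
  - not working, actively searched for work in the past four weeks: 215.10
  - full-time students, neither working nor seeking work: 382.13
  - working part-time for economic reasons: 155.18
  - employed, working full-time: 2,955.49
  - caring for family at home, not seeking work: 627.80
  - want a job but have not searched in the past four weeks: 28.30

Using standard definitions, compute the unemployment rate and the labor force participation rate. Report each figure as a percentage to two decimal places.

Unemployment rate ≈ 6.47%; labor force participation rate ≈ 76.21%.

Employed = 155.18 + 2,955.49 = 3,110.67 thousand (anyone who worked, including part-time for economic reasons, counts as employed).
Unemployed = 215.10 thousand.
Labor force = 3,110.67 + 215.10 = 3,325.77 thousand.
Not in labor force = 382.13 + 627.80 + 28.30 = 1,038.23 thousand (those not working and not actively searching are outside the labor force — including those who want a job but have given up searching).
Civilian working-age population = 3,325.77 + 1,038.23 = 4,364.00 thousand.
Unemployment rate = 215.10 / 3,325.77 = 6.47%.
Labor force participation rate = 3,325.77 / 4,364.00 = 76.21%.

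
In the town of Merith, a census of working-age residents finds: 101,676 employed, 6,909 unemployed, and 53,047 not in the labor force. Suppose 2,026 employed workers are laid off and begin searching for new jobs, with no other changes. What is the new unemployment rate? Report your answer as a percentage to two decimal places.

Initially, labor force = 101,676 + 6,909 = 108,585, so u = 6,909/108,585 = 6.36%.
After the change, employed falls and unemployed rises by 2,026; labor force unchanged → E = 99,650, U = 8,935, labor force = 108,585.
New unemployment rate = 8,935 / 108,585 = 8.23%.

New unemployment rate ≈ 8.23%.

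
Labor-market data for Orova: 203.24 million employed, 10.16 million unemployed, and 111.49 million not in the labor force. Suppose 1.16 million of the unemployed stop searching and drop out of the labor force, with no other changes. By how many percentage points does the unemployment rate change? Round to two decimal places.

The unemployment rate changes by −0.52 percentage points.

Initially, labor force = 203.24 + 10.16 = 213.40 million, so u = 10.16/213.40 = 4.76%.
After the change, unemployed and labor force both fall by 1.16 → E = 203.24, U = 9.00, labor force = 212.24 million.
New unemployment rate = 9.00 / 212.24 = 4.24%.
Change = 4.24% − 4.76% = −0.52 percentage points.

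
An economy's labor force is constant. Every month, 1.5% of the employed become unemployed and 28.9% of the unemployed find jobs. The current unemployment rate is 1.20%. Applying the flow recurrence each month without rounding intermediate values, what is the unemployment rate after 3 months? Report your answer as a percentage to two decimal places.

With a fixed labor force, u_{t+1} = u_t + s·(1−u_t) − f·u_t = u_t·(1−s−f) + s.
Here 1−s−f = 0.696 and s = 0.015.
u_1 = 0.012000 × 0.696 + 0.015 = 0.023352.
u_2 = 0.023352 × 0.696 + 0.015 = 0.031253.
u_3 = 0.031253 × 0.696 + 0.015 = 0.036752.

Unemployment rate after three months ≈ 3.68%.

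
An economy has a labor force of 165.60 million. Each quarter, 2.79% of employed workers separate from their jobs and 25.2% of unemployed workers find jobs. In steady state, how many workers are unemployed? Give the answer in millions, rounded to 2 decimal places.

About 16.51 million are unemployed in steady state.

Steady-state unemployment rate u* = s/(s+f) = 2.79/(2.79+25.2) = 0.099678.
Unemployed = u* × labor force = 0.099678 × 165.60 ≈ 16.51 million.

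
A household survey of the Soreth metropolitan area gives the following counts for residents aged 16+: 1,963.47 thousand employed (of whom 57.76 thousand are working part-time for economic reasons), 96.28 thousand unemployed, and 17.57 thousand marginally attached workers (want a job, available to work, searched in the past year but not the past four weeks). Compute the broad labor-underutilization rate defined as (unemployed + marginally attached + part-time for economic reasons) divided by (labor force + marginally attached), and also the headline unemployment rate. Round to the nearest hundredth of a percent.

Broad underutilization rate ≈ 8.26%; headline unemployment rate ≈ 4.67%.

Labor force = 1,963.47 + 96.28 = 2,059.75 thousand.
Numerator = 96.28 + 17.57 + 57.76 = 171.61 thousand.
Denominator = 2,059.75 + 17.57 = 2,077.32 thousand.
Broad rate = 171.61 / 2,077.32 = 8.26%.
Headline unemployment rate = 96.28 / 2,059.75 = 4.67%.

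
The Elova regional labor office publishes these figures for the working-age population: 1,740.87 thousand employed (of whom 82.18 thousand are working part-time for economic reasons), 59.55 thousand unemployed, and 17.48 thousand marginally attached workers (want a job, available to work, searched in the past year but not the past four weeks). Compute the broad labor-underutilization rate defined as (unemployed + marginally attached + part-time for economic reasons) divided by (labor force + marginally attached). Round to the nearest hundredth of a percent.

Broad underutilization rate ≈ 8.76%.

Labor force = 1,740.87 + 59.55 = 1,800.42 thousand.
Numerator = 59.55 + 17.48 + 82.18 = 159.21 thousand.
Denominator = 1,800.42 + 17.48 = 1,817.90 thousand.
Broad rate = 159.21 / 1,817.90 = 8.76%.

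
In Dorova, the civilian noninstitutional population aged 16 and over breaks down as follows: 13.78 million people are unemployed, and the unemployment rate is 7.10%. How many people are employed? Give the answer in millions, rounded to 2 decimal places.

Labor force = U / u = 13.78 / 0.0710 ≈ 194.08 million.
Employed = labor force − unemployed = 194.08 − 13.78 = 180.30 million.

About 180.30 million are employed.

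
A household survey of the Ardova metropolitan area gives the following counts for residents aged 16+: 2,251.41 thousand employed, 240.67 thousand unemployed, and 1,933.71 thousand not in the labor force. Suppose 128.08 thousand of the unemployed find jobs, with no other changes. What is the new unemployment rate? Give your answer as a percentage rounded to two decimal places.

Initially, labor force = 2,251.41 + 240.67 = 2,492.08 thousand, so u = 240.67/2,492.08 = 9.66%.
After the change, unemployed falls and employed rises by 128.08; labor force unchanged → E = 2,379.49, U = 112.59, labor force = 2,492.08 thousand.
New unemployment rate = 112.59 / 2,492.08 = 4.52%.

New unemployment rate ≈ 4.52%.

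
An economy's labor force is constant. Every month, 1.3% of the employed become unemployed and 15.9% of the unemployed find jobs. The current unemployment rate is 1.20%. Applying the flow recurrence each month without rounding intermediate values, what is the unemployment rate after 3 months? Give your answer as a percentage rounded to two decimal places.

With a fixed labor force, u_{t+1} = u_t + s·(1−u_t) − f·u_t = u_t·(1−s−f) + s.
Here 1−s−f = 0.828 and s = 0.013.
u_1 = 0.012000 × 0.828 + 0.013 = 0.022936.
u_2 = 0.022936 × 0.828 + 0.013 = 0.031991.
u_3 = 0.031991 × 0.828 + 0.013 = 0.039489.

Unemployment rate after three months ≈ 3.95%.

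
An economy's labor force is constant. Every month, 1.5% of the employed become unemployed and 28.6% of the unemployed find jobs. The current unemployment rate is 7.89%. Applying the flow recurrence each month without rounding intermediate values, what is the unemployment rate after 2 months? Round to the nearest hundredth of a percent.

With a fixed labor force, u_{t+1} = u_t + s·(1−u_t) − f·u_t = u_t·(1−s−f) + s.
Here 1−s−f = 0.699 and s = 0.015.
u_1 = 0.078900 × 0.699 + 0.015 = 0.070151.
u_2 = 0.070151 × 0.699 + 0.015 = 0.064036.

Unemployment rate after two months ≈ 6.40%.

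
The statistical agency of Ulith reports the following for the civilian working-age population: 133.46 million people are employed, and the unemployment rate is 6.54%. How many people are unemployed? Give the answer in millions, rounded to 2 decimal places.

About 9.34 million are unemployed.

Let U be the number unemployed. The labor force is E + U, and U/(E+U) = 0.0654.
So U = 0.0654 × 133.46 / (1 − 0.0654) = 8.7283 / 0.9346 ≈ 9.34 million.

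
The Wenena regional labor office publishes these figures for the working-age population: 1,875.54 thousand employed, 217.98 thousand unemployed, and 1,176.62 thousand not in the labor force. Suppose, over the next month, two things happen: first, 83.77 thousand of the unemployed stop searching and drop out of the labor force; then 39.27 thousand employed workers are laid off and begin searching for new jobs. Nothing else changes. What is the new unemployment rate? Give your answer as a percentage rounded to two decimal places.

Initially, labor force = 1,875.54 + 217.98 = 2,093.52 thousand, so u = 217.98/2,093.52 = 10.41%.
After the first change, unemployed and labor force both fall by 83.77 → E = 1,875.54, U = 134.21, labor force = 2,009.75 thousand.
After the second change, employed falls and unemployed rises by 39.27; labor force unchanged → E = 1,836.27, U = 173.48, labor force = 2,009.75 thousand.
New unemployment rate = 173.48 / 2,009.75 = 8.63%.

New unemployment rate ≈ 8.63%.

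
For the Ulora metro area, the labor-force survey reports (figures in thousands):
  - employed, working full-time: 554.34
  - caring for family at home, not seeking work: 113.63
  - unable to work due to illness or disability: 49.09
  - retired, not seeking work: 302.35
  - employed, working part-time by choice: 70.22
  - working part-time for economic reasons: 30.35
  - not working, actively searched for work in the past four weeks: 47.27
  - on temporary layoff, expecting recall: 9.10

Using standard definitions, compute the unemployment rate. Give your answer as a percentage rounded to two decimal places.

Employed = 554.34 + 70.22 + 30.35 = 654.91 thousand (anyone who worked, including part-time for economic reasons, counts as employed).
Unemployed = 47.27 + 9.10 = 56.37 thousand (jobless and actively searching, or on temporary layoff).
Labor force = 654.91 + 56.37 = 711.28 thousand.
Unemployment rate = 56.37 / 711.28 = 7.93%.

Unemployment rate ≈ 7.93%.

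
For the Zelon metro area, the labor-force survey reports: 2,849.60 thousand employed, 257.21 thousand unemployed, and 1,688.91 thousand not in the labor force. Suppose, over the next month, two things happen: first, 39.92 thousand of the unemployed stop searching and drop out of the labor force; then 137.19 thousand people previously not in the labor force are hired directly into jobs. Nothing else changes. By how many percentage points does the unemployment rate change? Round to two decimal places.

Initially, labor force = 2,849.60 + 257.21 = 3,106.81 thousand, so u = 257.21/3,106.81 = 8.28%.
After the first change, unemployed and labor force both fall by 39.92 → E = 2,849.60, U = 217.29, labor force = 3,066.89 thousand.
After the second change, employed and labor force both rise by 137.19; unemployed unchanged → E = 2,986.79, U = 217.29, labor force = 3,204.08 thousand.
New unemployment rate = 217.29 / 3,204.08 = 6.78%.
Change = 6.78% − 8.28% = −1.50 percentage points.

The unemployment rate changes by −1.50 percentage points.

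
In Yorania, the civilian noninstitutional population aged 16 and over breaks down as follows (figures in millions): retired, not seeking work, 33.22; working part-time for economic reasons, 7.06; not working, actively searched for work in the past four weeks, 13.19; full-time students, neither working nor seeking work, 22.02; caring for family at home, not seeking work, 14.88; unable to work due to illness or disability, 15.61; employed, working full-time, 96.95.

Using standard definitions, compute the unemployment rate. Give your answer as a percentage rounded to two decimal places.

Employed = 7.06 + 96.95 = 104.01 million (anyone who worked, including part-time for economic reasons, counts as employed).
Unemployed = 13.19 million.
Labor force = 104.01 + 13.19 = 117.20 million.
Unemployment rate = 13.19 / 117.20 = 11.25%.

Unemployment rate ≈ 11.25%.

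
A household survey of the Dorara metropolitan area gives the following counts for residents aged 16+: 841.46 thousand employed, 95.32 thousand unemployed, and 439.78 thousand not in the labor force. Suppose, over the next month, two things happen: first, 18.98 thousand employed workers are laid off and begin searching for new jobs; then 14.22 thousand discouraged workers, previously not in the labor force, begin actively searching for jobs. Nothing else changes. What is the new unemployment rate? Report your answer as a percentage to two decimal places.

New unemployment rate ≈ 13.51%.

Initially, labor force = 841.46 + 95.32 = 936.78 thousand, so u = 95.32/936.78 = 10.18%.
After the first change, employed falls and unemployed rises by 18.98; labor force unchanged → E = 822.48, U = 114.30, labor force = 936.78 thousand.
After the second change, unemployed and labor force both rise by 14.22 → E = 822.48, U = 128.52, labor force = 951.00 thousand.
New unemployment rate = 128.52 / 951.00 = 13.51%.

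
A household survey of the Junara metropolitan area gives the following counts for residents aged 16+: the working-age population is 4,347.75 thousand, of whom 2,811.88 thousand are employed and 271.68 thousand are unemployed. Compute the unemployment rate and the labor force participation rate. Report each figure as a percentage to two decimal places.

Unemployment rate ≈ 8.81%; labor force participation rate ≈ 70.92%.

Labor force = employed + unemployed = 2,811.88 + 271.68 = 3,083.56 thousand.
Unemployment rate = 271.68 / 3,083.56 = 8.81%.
Labor force participation rate = 3,083.56 / 4,347.75 = 70.92%.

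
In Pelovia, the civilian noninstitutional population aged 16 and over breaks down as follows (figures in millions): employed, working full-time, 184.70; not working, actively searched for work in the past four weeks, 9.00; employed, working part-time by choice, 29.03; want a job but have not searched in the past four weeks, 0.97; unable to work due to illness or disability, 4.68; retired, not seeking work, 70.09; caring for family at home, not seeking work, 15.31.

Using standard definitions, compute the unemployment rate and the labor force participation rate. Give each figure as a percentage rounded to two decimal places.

Unemployment rate ≈ 4.04%; labor force participation rate ≈ 70.98%.

Employed = 184.70 + 29.03 = 213.73 million.
Unemployed = 9.00 million.
Labor force = 213.73 + 9.00 = 222.73 million.
Not in labor force = 0.97 + 4.68 + 70.09 + 15.31 = 91.05 million (those not working and not actively searching are outside the labor force — including those who want a job but have given up searching).
Civilian working-age population = 222.73 + 91.05 = 313.78 million.
Unemployment rate = 9.00 / 222.73 = 4.04%.
Labor force participation rate = 222.73 / 313.78 = 70.98%.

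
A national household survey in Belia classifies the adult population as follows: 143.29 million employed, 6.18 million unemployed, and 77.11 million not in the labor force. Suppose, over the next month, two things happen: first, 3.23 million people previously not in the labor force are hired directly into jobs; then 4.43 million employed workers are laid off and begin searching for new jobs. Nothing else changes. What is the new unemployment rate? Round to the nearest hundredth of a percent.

New unemployment rate ≈ 6.95%.

Initially, labor force = 143.29 + 6.18 = 149.47 million, so u = 6.18/149.47 = 4.13%.
After the first change, employed and labor force both rise by 3.23; unemployed unchanged → E = 146.52, U = 6.18, labor force = 152.70 million.
After the second change, employed falls and unemployed rises by 4.43; labor force unchanged → E = 142.09, U = 10.61, labor force = 152.70 million.
New unemployment rate = 10.61 / 152.70 = 6.95%.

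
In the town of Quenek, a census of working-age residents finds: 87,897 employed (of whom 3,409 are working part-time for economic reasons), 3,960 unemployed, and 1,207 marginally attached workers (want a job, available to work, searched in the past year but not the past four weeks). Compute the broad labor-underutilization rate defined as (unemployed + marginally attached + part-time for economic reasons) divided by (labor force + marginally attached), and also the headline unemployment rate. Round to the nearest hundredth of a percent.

Broad underutilization rate ≈ 9.22%; headline unemployment rate ≈ 4.31%.

Labor force = 87,897 + 3,960 = 91,857.
Numerator = 3,960 + 1,207 + 3,409 = 8,576.
Denominator = 91,857 + 1,207 = 93,064.
Broad rate = 8,576 / 93,064 = 9.22%.
Headline unemployment rate = 3,960 / 91,857 = 4.31%.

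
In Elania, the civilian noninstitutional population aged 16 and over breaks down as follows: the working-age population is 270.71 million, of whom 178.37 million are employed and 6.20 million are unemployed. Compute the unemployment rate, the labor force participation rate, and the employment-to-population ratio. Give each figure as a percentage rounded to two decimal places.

Labor force = employed + unemployed = 178.37 + 6.20 = 184.57 million.
Unemployment rate = 6.20 / 184.57 = 3.36%.
Labor force participation rate = 184.57 / 270.71 = 68.18%.
Employment-population ratio = 178.37 / 270.71 = 65.89%.

Unemployment rate ≈ 3.36%; labor force participation rate ≈ 68.18%; employment-population ratio ≈ 65.89%.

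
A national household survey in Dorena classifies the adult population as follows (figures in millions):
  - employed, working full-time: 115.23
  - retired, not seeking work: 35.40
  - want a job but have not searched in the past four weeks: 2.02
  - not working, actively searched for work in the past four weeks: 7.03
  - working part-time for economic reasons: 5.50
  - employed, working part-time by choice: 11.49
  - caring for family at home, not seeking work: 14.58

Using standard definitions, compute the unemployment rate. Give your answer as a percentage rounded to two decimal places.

Unemployment rate ≈ 5.05%.

Employed = 115.23 + 5.50 + 11.49 = 132.22 million (anyone who worked, including part-time for economic reasons, counts as employed).
Unemployed = 7.03 million.
Labor force = 132.22 + 7.03 = 139.25 million.
Unemployment rate = 7.03 / 139.25 = 5.05%.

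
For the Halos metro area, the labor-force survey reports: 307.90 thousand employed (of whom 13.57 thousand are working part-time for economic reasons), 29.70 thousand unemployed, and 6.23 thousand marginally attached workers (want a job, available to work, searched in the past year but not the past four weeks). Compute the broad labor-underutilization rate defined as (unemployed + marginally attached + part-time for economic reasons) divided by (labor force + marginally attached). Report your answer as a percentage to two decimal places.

Broad underutilization rate ≈ 14.40%.

Labor force = 307.90 + 29.70 = 337.60 thousand.
Numerator = 29.70 + 6.23 + 13.57 = 49.50 thousand.
Denominator = 337.60 + 6.23 = 343.83 thousand.
Broad rate = 49.50 / 343.83 = 14.40%.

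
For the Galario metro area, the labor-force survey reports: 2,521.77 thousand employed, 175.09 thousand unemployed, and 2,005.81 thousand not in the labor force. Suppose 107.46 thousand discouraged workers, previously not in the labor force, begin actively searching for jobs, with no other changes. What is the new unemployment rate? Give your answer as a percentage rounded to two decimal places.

Initially, labor force = 2,521.77 + 175.09 = 2,696.86 thousand, so u = 175.09/2,696.86 = 6.49%.
After the change, unemployed and labor force both rise by 107.46 → E = 2,521.77, U = 282.55, labor force = 2,804.32 thousand.
New unemployment rate = 282.55 / 2,804.32 = 10.08%.

New unemployment rate ≈ 10.08%.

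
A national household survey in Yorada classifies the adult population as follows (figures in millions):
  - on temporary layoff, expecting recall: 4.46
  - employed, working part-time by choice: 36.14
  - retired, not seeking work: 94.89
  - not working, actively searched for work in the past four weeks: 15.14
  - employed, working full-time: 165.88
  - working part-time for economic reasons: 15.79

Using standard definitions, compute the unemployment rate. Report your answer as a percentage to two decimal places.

Unemployment rate ≈ 8.26%.

Employed = 36.14 + 165.88 + 15.79 = 217.81 million (anyone who worked, including part-time for economic reasons, counts as employed).
Unemployed = 4.46 + 15.14 = 19.60 million (jobless and actively searching, or on temporary layoff).
Labor force = 217.81 + 19.60 = 237.41 million.
Unemployment rate = 19.60 / 237.41 = 8.26%.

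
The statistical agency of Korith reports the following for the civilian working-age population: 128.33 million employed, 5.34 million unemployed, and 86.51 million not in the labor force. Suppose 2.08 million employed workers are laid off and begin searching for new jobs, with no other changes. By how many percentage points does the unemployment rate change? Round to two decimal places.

Initially, labor force = 128.33 + 5.34 = 133.67 million, so u = 5.34/133.67 = 3.99%.
After the change, employed falls and unemployed rises by 2.08; labor force unchanged → E = 126.25, U = 7.42, labor force = 133.67 million.
New unemployment rate = 7.42 / 133.67 = 5.55%.
Change = 5.55% − 3.99% = +1.56 percentage points.

The unemployment rate changes by +1.56 percentage points.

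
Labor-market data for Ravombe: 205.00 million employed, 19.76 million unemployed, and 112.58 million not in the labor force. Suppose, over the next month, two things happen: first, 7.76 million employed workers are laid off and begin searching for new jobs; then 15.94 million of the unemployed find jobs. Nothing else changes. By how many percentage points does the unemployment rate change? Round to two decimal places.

Initially, labor force = 205.00 + 19.76 = 224.76 million, so u = 19.76/224.76 = 8.79%.
After the first change, employed falls and unemployed rises by 7.76; labor force unchanged → E = 197.24, U = 27.52, labor force = 224.76 million.
After the second change, unemployed falls and employed rises by 15.94; labor force unchanged → E = 213.18, U = 11.58, labor force = 224.76 million.
New unemployment rate = 11.58 / 224.76 = 5.15%.
Change = 5.15% − 8.79% = −3.64 percentage points.

The unemployment rate changes by −3.64 percentage points.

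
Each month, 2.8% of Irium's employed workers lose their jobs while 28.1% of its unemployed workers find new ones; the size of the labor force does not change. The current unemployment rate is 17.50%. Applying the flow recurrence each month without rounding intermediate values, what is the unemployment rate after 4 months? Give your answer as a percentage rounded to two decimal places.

With a fixed labor force, u_{t+1} = u_t + s·(1−u_t) − f·u_t = u_t·(1−s−f) + s.
Here 1−s−f = 0.691 and s = 0.028.
u_1 = 0.175000 × 0.691 + 0.028 = 0.148925.
u_2 = 0.148925 × 0.691 + 0.028 = 0.130907.
u_3 = 0.130907 × 0.691 + 0.028 = 0.118457.
u_4 = 0.118457 × 0.691 + 0.028 = 0.109854.

Unemployment rate after four months ≈ 10.99%.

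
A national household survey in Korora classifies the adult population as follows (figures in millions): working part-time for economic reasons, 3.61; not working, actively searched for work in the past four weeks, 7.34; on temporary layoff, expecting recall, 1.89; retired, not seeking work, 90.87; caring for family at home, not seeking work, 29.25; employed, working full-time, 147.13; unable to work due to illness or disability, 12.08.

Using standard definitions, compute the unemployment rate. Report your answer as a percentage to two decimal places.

Unemployment rate ≈ 5.77%.

Employed = 3.61 + 147.13 = 150.74 million (anyone who worked, including part-time for economic reasons, counts as employed).
Unemployed = 7.34 + 1.89 = 9.23 million (jobless and actively searching, or on temporary layoff).
Labor force = 150.74 + 9.23 = 159.97 million.
Unemployment rate = 9.23 / 159.97 = 5.77%.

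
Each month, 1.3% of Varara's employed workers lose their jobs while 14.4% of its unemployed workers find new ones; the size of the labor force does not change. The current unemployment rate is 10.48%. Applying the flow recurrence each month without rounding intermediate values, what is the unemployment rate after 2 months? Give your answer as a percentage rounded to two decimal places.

Unemployment rate after two months ≈ 9.84%.

With a fixed labor force, u_{t+1} = u_t + s·(1−u_t) − f·u_t = u_t·(1−s−f) + s.
Here 1−s−f = 0.843 and s = 0.013.
u_1 = 0.104800 × 0.843 + 0.013 = 0.101346.
u_2 = 0.101346 × 0.843 + 0.013 = 0.098435.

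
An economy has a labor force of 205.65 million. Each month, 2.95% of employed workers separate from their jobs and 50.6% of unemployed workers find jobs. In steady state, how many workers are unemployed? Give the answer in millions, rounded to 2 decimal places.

Steady-state unemployment rate u* = s/(s+f) = 2.95/(2.95+50.6) = 0.055089.
Unemployed = u* × labor force = 0.055089 × 205.65 ≈ 11.33 million.

About 11.33 million are unemployed in steady state.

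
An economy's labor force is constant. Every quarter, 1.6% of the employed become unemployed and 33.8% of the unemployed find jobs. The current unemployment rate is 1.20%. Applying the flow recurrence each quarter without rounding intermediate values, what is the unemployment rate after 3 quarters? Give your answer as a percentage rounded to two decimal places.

With a fixed labor force, u_{t+1} = u_t + s·(1−u_t) − f·u_t = u_t·(1−s−f) + s.
Here 1−s−f = 0.646 and s = 0.016.
u_1 = 0.012000 × 0.646 + 0.016 = 0.023752.
u_2 = 0.023752 × 0.646 + 0.016 = 0.031344.
u_3 = 0.031344 × 0.646 + 0.016 = 0.036248.

Unemployment rate after three quarters ≈ 3.62%.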